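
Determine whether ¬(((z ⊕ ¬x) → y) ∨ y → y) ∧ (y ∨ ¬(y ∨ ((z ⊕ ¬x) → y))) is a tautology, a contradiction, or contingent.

contradiction

x  y  z  |  φ
0  0  0  |  0
0  0  1  |  0
0  1  0  |  0
0  1  1  |  0
1  0  0  |  0
1  0  1  |  0
1  1  0  |  0
1  1  1  |  0
Every row is 0, so the formula is a contradiction.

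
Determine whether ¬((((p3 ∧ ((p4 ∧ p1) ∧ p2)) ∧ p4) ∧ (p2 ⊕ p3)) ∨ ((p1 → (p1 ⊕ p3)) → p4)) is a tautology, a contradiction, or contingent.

p1  p2  p3  p4  |  φ
0   0   0   0   |  1
0   0   0   1   |  0
0   0   1   0   |  1
0   0   1   1   |  0
0   1   0   0   |  1
0   1   0   1   |  0
0   1   1   0   |  1
0   1   1   1   |  0
1   0   0   0   |  1
1   0   0   1   |  0
1   0   1   0   |  0
1   0   1   1   |  0
1   1   0   0   |  1
1   1   0   1   |  0
1   1   1   0   |  0
1   1   1   1   |  0
6 of 16 rows are 1, so the formula is contingent.

contingent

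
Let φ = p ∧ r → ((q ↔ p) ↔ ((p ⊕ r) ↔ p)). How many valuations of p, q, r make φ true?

7

p | q | r || (p ∧ r) | (q ↔ p) | (p ⊕ r) | ((p ⊕ r) ↔ p) | ((q ↔ p) ↔ ((p ⊕ r) ↔ p)) | φ
F | F | F ||    F    |    T    |    F    |       T       |             T             | T
F | F | T ||    F    |    T    |    T    |       F       |             F             | T
F | T | F ||    F    |    F    |    F    |       T       |             F             | T
F | T | T ||    F    |    F    |    T    |       F       |             T             | T
T | F | F ||    F    |    F    |    T    |       T       |             F             | T
T | F | T ||    T    |    F    |    F    |       F       |             T             | T
T | T | F ||    F    |    T    |    T    |       T       |             T             | T
T | T | T ||    T    |    T    |    F    |       F       |             F             | F
The formula is true on 7 of the 8 rows.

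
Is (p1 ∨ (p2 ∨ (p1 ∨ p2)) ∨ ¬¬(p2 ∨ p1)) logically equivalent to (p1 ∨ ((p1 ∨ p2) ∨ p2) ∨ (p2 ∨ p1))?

p1 | p2 | φ | ψ
-- | -- | - | -
0  | 0  | 0 | 0
0  | 1  | 1 | 1
1  | 0  | 1 | 1
1  | 1  | 1 | 1
The columns for φ and ψ agree on every row, so they are logically equivalent.

equivalent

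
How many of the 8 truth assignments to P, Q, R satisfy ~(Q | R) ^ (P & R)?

P  Q  R     (~(Q | R) ^ (P & R))
F  F  F              T          
F  F  T              F          
F  T  F              F          
F  T  T              F          
T  F  F              T          
T  F  T              T          
T  T  F              F          
T  T  T              T          
The formula is true on 4 of the 8 rows.

4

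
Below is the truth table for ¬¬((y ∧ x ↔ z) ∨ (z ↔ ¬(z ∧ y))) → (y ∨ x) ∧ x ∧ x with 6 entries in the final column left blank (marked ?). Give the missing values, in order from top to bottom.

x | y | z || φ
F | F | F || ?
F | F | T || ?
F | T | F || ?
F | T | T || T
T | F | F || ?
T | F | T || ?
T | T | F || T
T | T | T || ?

F, F, F, T, T, T

Row x=F, y=F, z=F: ¬¬((y ∧ x ↔ z) ∨ (z ↔ ¬(z ∧ y))) = T, ((y ∨ x) ∧ x ∧ x) = F, so the formula = F.
Row x=F, y=F, z=T: ¬¬((y ∧ x ↔ z) ∨ (z ↔ ¬(z ∧ y))) = T, ((y ∨ x) ∧ x ∧ x) = F, so the formula = F.
Row x=F, y=T, z=F: ¬¬((y ∧ x ↔ z) ∨ (z ↔ ¬(z ∧ y))) = T, ((y ∨ x) ∧ x ∧ x) = F, so the formula = F.
Row x=T, y=F, z=F: ¬¬((y ∧ x ↔ z) ∨ (z ↔ ¬(z ∧ y))) = T, ((y ∨ x) ∧ x ∧ x) = T, so the formula = T.
Row x=T, y=F, z=T: ¬¬((y ∧ x ↔ z) ∨ (z ↔ ¬(z ∧ y))) = T, ((y ∨ x) ∧ x ∧ x) = T, so the formula = T.
Row x=T, y=T, z=T: ¬¬((y ∧ x ↔ z) ∨ (z ↔ ¬(z ∧ y))) = T, ((y ∨ x) ∧ x ∧ x) = T, so the formula = T.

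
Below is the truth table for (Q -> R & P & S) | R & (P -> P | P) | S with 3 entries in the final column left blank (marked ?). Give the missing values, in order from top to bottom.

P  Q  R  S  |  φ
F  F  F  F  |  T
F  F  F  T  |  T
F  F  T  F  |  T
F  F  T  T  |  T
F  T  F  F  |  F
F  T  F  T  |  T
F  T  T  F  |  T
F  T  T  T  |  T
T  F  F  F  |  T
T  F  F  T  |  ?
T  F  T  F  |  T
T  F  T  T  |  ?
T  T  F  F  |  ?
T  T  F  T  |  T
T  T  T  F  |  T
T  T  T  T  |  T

Row P=T, Q=F, R=F, S=T: (Q -> R & P & S) = T, (R & (P -> P | P)) = F, so the formula = T.
Row P=T, Q=F, R=T, S=T: (Q -> R & P & S) = T, (R & (P -> P | P)) = T, so the formula = T.
Row P=T, Q=T, R=F, S=F: (Q -> R & P & S) = F, (R & (P -> P | P)) = F, so the formula = F.

T, T, F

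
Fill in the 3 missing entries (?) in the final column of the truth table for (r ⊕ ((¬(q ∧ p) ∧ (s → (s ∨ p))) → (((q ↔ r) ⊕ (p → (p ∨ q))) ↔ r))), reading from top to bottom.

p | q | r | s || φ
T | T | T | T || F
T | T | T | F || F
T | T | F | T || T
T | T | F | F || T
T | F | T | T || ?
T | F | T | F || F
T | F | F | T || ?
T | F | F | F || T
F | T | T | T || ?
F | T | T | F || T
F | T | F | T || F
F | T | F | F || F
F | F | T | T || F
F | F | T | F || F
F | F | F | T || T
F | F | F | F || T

F, T, T

Row p=T, q=F, r=T, s=T: ((¬(q ∧ p) ∧ (s → (s ∨ p))) → (((q ↔ r) ⊕ (p → (p ∨ q))) ↔ r)) = T, so the formula = F.
Row p=T, q=F, r=F, s=T: ((¬(q ∧ p) ∧ (s → (s ∨ p))) → (((q ↔ r) ⊕ (p → (p ∨ q))) ↔ r)) = T, so the formula = T.
Row p=F, q=T, r=T, s=T: ((¬(q ∧ p) ∧ (s → (s ∨ p))) → (((q ↔ r) ⊕ (p → (p ∨ q))) ↔ r)) = F, so the formula = T.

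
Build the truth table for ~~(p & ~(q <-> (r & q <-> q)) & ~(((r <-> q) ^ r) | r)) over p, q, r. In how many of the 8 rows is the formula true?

p | q | r || φ
1 | 1 | 1 || 0
1 | 1 | 0 || 1
1 | 0 | 1 || 0
1 | 0 | 0 || 0
0 | 1 | 1 || 0
0 | 1 | 0 || 0
0 | 0 | 1 || 0
0 | 0 | 0 || 0
The formula is true on 1 of the 8 rows.

1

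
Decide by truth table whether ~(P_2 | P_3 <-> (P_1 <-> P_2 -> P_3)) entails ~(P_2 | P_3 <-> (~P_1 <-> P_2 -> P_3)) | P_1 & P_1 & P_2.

no

P_1 | P_2 | P_3 | φ | ψ
--- | --- | --- | - | -
 F  |  F  |  F  | F | T
 F  |  F  |  T  | T | F
 F  |  T  |  F  | F | T
 F  |  T  |  T  | T | F
 T  |  F  |  F  | T | F
 T  |  F  |  T  | F | T
 T  |  T  |  F  | T | T
 T  |  T  |  T  | F | T
At P_1=F, P_2=F, P_3=T we have φ true but ψ false, so φ does not entail ψ.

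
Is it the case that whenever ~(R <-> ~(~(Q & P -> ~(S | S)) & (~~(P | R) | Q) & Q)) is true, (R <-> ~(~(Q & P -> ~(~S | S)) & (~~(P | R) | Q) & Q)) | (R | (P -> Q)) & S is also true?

no

P | Q | R | S || φ | ψ
1 | 1 | 1 | 1 || 1 | 1
1 | 1 | 1 | 0 || 0 | 0
1 | 1 | 0 | 1 || 0 | 1
1 | 1 | 0 | 0 || 1 | 1
1 | 0 | 1 | 1 || 0 | 1
1 | 0 | 1 | 0 || 0 | 1
1 | 0 | 0 | 1 || 1 | 0
1 | 0 | 0 | 0 || 1 | 0
0 | 1 | 1 | 1 || 0 | 1
0 | 1 | 1 | 0 || 0 | 1
0 | 1 | 0 | 1 || 1 | 1
0 | 1 | 0 | 0 || 1 | 0
0 | 0 | 1 | 1 || 0 | 1
0 | 0 | 1 | 0 || 0 | 1
0 | 0 | 0 | 1 || 1 | 1
0 | 0 | 0 | 0 || 1 | 0
At P=1, Q=0, R=0, S=1 we have φ true but ψ false, so φ does not entail ψ.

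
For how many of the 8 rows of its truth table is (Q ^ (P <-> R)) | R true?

P  Q  R     (P <-> R)  (Q ^ (P <-> R))  ((Q ^ (P <-> R)) | R)
1  1  1         1             0                   1          
1  1  0         0             1                   1          
1  0  1         1             1                   1          
1  0  0         0             0                   0          
0  1  1         0             1                   1          
0  1  0         1             0                   0          
0  0  1         0             0                   1          
0  0  0         1             1                   1          
The formula is true on 6 of the 8 rows.

6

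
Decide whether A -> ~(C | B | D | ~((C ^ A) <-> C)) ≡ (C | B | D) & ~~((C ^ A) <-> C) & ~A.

not equivalent

A | B | C | D | φ | ψ
- | - | - | - | - | -
0 | 0 | 0 | 0 | 1 | 0
0 | 0 | 0 | 1 | 1 | 1
0 | 0 | 1 | 0 | 1 | 1
0 | 0 | 1 | 1 | 1 | 1
0 | 1 | 0 | 0 | 1 | 1
0 | 1 | 0 | 1 | 1 | 1
0 | 1 | 1 | 0 | 1 | 1
0 | 1 | 1 | 1 | 1 | 1
1 | 0 | 0 | 0 | 0 | 0
1 | 0 | 0 | 1 | 0 | 0
1 | 0 | 1 | 0 | 0 | 0
1 | 0 | 1 | 1 | 0 | 0
1 | 1 | 0 | 0 | 0 | 0
1 | 1 | 0 | 1 | 0 | 0
1 | 1 | 1 | 0 | 0 | 0
1 | 1 | 1 | 1 | 0 | 0
The columns differ at A=0, B=0, C=0, D=0 (φ=1, ψ=0), so they are not equivalent.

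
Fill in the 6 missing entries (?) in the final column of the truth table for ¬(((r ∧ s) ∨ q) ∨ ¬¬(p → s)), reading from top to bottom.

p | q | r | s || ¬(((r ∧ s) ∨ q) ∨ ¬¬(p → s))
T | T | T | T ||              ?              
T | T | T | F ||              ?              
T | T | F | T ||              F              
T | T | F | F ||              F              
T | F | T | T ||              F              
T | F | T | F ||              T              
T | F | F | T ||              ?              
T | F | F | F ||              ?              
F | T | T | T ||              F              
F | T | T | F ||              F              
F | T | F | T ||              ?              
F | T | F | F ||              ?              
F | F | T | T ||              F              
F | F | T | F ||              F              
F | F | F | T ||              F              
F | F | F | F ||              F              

Row p=T, q=T, r=T, s=T: ((r ∧ s) ∨ q) = T, ¬¬(p → s) = T, (((r ∧ s) ∨ q) ∨ ¬¬(p → s)) = T, so ¬(((r ∧ s) ∨ q) ∨ ¬¬(p → s)) = F.
Row p=T, q=T, r=T, s=F: ((r ∧ s) ∨ q) = T, ¬¬(p → s) = F, (((r ∧ s) ∨ q) ∨ ¬¬(p → s)) = T, so ¬(((r ∧ s) ∨ q) ∨ ¬¬(p → s)) = F.
Row p=T, q=F, r=F, s=T: ((r ∧ s) ∨ q) = F, ¬¬(p → s) = T, (((r ∧ s) ∨ q) ∨ ¬¬(p → s)) = T, so ¬(((r ∧ s) ∨ q) ∨ ¬¬(p → s)) = F.
Row p=T, q=F, r=F, s=F: ((r ∧ s) ∨ q) = F, ¬¬(p → s) = F, (((r ∧ s) ∨ q) ∨ ¬¬(p → s)) = F, so ¬(((r ∧ s) ∨ q) ∨ ¬¬(p → s)) = T.
Row p=F, q=T, r=F, s=T: ((r ∧ s) ∨ q) = T, ¬¬(p → s) = T, (((r ∧ s) ∨ q) ∨ ¬¬(p → s)) = T, so ¬(((r ∧ s) ∨ q) ∨ ¬¬(p → s)) = F.
Row p=F, q=T, r=F, s=F: ((r ∧ s) ∨ q) = T, ¬¬(p → s) = T, (((r ∧ s) ∨ q) ∨ ¬¬(p → s)) = T, so ¬(((r ∧ s) ∨ q) ∨ ¬¬(p → s)) = F.

F, F, F, T, F, F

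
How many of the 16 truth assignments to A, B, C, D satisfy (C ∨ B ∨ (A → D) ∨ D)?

A  B  C  D  |  (C ∨ B ∨ (A → D) ∨ D)
F  F  F  F  |            T          
F  F  F  T  |            T          
F  F  T  F  |            T          
F  F  T  T  |            T          
F  T  F  F  |            T          
F  T  F  T  |            T          
F  T  T  F  |            T          
F  T  T  T  |            T          
T  F  F  F  |            F          
T  F  F  T  |            T          
T  F  T  F  |            T          
T  F  T  T  |            T          
T  T  F  F  |            T          
T  T  F  T  |            T          
T  T  T  F  |            T          
T  T  T  T  |            T          
The formula is true on 15 of the 16 rows.

15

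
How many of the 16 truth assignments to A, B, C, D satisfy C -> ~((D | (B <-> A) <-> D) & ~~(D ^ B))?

13

  A      B      C      D       (B <-> A)  (D | (B <-> A))  ((D | (B <-> A)) <-> D)  (D ^ B)  ~(D ^ B)  ~~(D ^ B)    φ  
 True   True   True   True        True          True                 True            False     True      False     True
 True   True   True  False        True          True                False             True    False       True     True
 True   True  False   True        True          True                 True            False     True      False     True
 True   True  False  False        True          True                False             True    False       True     True
 True  False   True   True       False          True                 True             True    False       True    False
 True  False   True  False       False         False                 True            False     True      False     True
 True  False  False   True       False          True                 True             True    False       True     True
 True  False  False  False       False         False                 True            False     True      False     True
False   True   True   True       False          True                 True            False     True      False     True
False   True   True  False       False         False                 True             True    False       True    False
False   True  False   True       False          True                 True            False     True      False     True
False   True  False  False       False         False                 True             True    False       True     True
False  False   True   True        True          True                 True             True    False       True    False
False  False   True  False        True          True                False            False     True      False     True
False  False  False   True        True          True                 True             True    False       True     True
False  False  False  False        True          True                False            False     True      False     True
The formula is true on 13 of the 16 rows.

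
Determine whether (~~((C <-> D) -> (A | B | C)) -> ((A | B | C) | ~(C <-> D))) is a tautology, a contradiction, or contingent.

A | B | C | D || φ
T | T | T | T || T
T | T | T | F || T
T | T | F | T || T
T | T | F | F || T
T | F | T | T || T
T | F | T | F || T
T | F | F | T || T
T | F | F | F || T
F | T | T | T || T
F | T | T | F || T
F | T | F | T || T
F | T | F | F || T
F | F | T | T || T
F | F | T | F || T
F | F | F | T || T
F | F | F | F || T
Every row is T, so the formula is a tautology.

tautology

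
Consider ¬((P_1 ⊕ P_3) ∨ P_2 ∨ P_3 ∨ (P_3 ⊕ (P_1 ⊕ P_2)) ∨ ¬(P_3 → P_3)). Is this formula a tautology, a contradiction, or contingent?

contingent

 P_1  |  P_2  |  P_3  || (P_1 ⊕ P_3) | (P_1 ⊕ P_2) | (P_3 ⊕ (P_1 ⊕ P_2)) | (P_3 ∨ (P_3 ⊕ (P_1 ⊕ P_2))) | (P_3 → P_3) | ¬(P_3 → P_3) |   φ  
 True |  True |  True ||    False    |    False    |         True        |             True            |     True    |    False     | False
 True |  True | False ||     True    |    False    |        False        |            False            |     True    |    False     | False
 True | False |  True ||    False    |     True    |        False        |             True            |     True    |    False     | False
 True | False | False ||     True    |     True    |         True        |             True            |     True    |    False     | False
False |  True |  True ||     True    |     True    |        False        |             True            |     True    |    False     | False
False |  True | False ||    False    |     True    |         True        |             True            |     True    |    False     | False
False | False |  True ||     True    |    False    |         True        |             True            |     True    |    False     | False
False | False | False ||    False    |    False    |        False        |            False            |     True    |    False     |  True
1 of 8 rows are True, so the formula is contingent.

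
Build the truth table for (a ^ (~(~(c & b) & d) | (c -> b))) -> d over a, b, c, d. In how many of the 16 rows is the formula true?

a  b  c  d     (c & b)  ~(c & b)  (~(c & b) & d)  ~(~(c & b) & d)  (c -> b)  (~(~(c & b) & d) | (c -> b))  φ
T  T  T  T        T        F            F                T            T                   T                T
T  T  T  F        T        F            F                T            T                   T                T
T  T  F  T        F        T            T                F            T                   T                T
T  T  F  F        F        T            F                T            T                   T                T
T  F  T  T        F        T            T                F            F                   F                T
T  F  T  F        F        T            F                T            F                   T                T
T  F  F  T        F        T            T                F            T                   T                T
T  F  F  F        F        T            F                T            T                   T                T
F  T  T  T        T        F            F                T            T                   T                T
F  T  T  F        T        F            F                T            T                   T                F
F  T  F  T        F        T            T                F            T                   T                T
F  T  F  F        F        T            F                T            T                   T                F
F  F  T  T        F        T            T                F            F                   F                T
F  F  T  F        F        T            F                T            F                   T                F
F  F  F  T        F        T            T                F            T                   T                T
F  F  F  F        F        T            F                T            T                   T                F
The formula is true on 12 of the 16 rows.

12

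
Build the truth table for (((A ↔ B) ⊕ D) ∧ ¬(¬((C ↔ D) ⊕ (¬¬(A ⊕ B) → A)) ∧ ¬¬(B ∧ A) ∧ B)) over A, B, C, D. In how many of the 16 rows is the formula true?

A  B  C  D  |  φ
F  F  F  F  |  T
F  F  F  T  |  F
F  F  T  F  |  T
F  F  T  T  |  F
F  T  F  F  |  F
F  T  F  T  |  T
F  T  T  F  |  F
F  T  T  T  |  T
T  F  F  F  |  F
T  F  F  T  |  T
T  F  T  F  |  F
T  F  T  T  |  T
T  T  F  F  |  F
T  T  F  T  |  F
T  T  T  F  |  T
T  T  T  T  |  F
The formula is true on 7 of the 16 rows.

7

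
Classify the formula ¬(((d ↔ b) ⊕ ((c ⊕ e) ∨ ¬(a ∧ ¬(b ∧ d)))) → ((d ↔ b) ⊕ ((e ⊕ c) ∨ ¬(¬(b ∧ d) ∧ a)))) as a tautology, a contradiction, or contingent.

contradiction

a | b | c | d | e | φ
- | - | - | - | - | -
1 | 1 | 1 | 1 | 1 | 0
1 | 1 | 1 | 1 | 0 | 0
1 | 1 | 1 | 0 | 1 | 0
1 | 1 | 1 | 0 | 0 | 0
1 | 1 | 0 | 1 | 1 | 0
1 | 1 | 0 | 1 | 0 | 0
1 | 1 | 0 | 0 | 1 | 0
1 | 1 | 0 | 0 | 0 | 0
1 | 0 | 1 | 1 | 1 | 0
1 | 0 | 1 | 1 | 0 | 0
1 | 0 | 1 | 0 | 1 | 0
1 | 0 | 1 | 0 | 0 | 0
1 | 0 | 0 | 1 | 1 | 0
1 | 0 | 0 | 1 | 0 | 0
1 | 0 | 0 | 0 | 1 | 0
1 | 0 | 0 | 0 | 0 | 0
0 | 1 | 1 | 1 | 1 | 0
0 | 1 | 1 | 1 | 0 | 0
0 | 1 | 1 | 0 | 1 | 0
0 | 1 | 1 | 0 | 0 | 0
0 | 1 | 0 | 1 | 1 | 0
0 | 1 | 0 | 1 | 0 | 0
0 | 1 | 0 | 0 | 1 | 0
0 | 1 | 0 | 0 | 0 | 0
0 | 0 | 1 | 1 | 1 | 0
0 | 0 | 1 | 1 | 0 | 0
0 | 0 | 1 | 0 | 1 | 0
0 | 0 | 1 | 0 | 0 | 0
0 | 0 | 0 | 1 | 1 | 0
0 | 0 | 0 | 1 | 0 | 0
0 | 0 | 0 | 0 | 1 | 0
0 | 0 | 0 | 0 | 0 | 0
Every row is 0, so the formula is a contradiction.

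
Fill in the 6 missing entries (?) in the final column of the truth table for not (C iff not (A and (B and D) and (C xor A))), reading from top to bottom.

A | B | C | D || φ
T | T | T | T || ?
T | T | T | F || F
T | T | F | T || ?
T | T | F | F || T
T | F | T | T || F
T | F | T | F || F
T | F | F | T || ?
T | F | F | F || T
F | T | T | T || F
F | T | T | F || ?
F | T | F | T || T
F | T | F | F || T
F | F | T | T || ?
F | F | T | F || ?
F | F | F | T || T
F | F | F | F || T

F, F, T, F, F, F

Row A=T, B=T, C=T, D=T: not (A and (B and D) and (C xor A)) = T, (C iff not (A and (B and D) and (C xor A))) = T, so the formula = F.
Row A=T, B=T, C=F, D=T: not (A and (B and D) and (C xor A)) = F, (C iff not (A and (B and D) and (C xor A))) = T, so the formula = F.
Row A=T, B=F, C=F, D=T: not (A and (B and D) and (C xor A)) = T, (C iff not (A and (B and D) and (C xor A))) = F, so the formula = T.
Row A=F, B=T, C=T, D=F: not (A and (B and D) and (C xor A)) = T, (C iff not (A and (B and D) and (C xor A))) = T, so the formula = F.
Row A=F, B=F, C=T, D=T: not (A and (B and D) and (C xor A)) = T, (C iff not (A and (B and D) and (C xor A))) = T, so the formula = F.
Row A=F, B=F, C=T, D=F: not (A and (B and D) and (C xor A)) = T, (C iff not (A and (B and D) and (C xor A))) = T, so the formula = F.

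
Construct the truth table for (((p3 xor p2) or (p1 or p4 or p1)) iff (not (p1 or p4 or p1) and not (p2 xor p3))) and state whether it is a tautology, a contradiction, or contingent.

contradiction

  p1     p2     p3     p4   |  (p3 xor p2)  (p1 or p4 or p1)  not (p1 or p4 or p1)  (p2 xor p3)  not (p2 xor p3)    φ  
False  False  False  False  |     False          False                True             False           True       False
False  False  False   True  |     False           True               False             False           True       False
False  False   True  False  |      True          False                True              True          False       False
False  False   True   True  |      True           True               False              True          False       False
False   True  False  False  |      True          False                True              True          False       False
False   True  False   True  |      True           True               False              True          False       False
False   True   True  False  |     False          False                True             False           True       False
False   True   True   True  |     False           True               False             False           True       False
 True  False  False  False  |     False           True               False             False           True       False
 True  False  False   True  |     False           True               False             False           True       False
 True  False   True  False  |      True           True               False              True          False       False
 True  False   True   True  |      True           True               False              True          False       False
 True   True  False  False  |      True           True               False              True          False       False
 True   True  False   True  |      True           True               False              True          False       False
 True   True   True  False  |     False           True               False             False           True       False
 True   True   True   True  |     False           True               False             False           True       False
Every row is False, so the formula is a contradiction.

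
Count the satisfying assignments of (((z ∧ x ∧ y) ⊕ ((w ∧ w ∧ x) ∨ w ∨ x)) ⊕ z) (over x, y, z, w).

x  y  z  w  |  (z ∧ x ∧ y)  (w ∧ w ∧ x)  ((w ∧ w ∧ x) ∨ w ∨ x)  φ
T  T  T  T  |       T            T                 T            T
T  T  T  F  |       T            F                 T            T
T  T  F  T  |       F            T                 T            T
T  T  F  F  |       F            F                 T            T
T  F  T  T  |       F            T                 T            F
T  F  T  F  |       F            F                 T            F
T  F  F  T  |       F            T                 T            T
T  F  F  F  |       F            F                 T            T
F  T  T  T  |       F            F                 T            F
F  T  T  F  |       F            F                 F            T
F  T  F  T  |       F            F                 T            T
F  T  F  F  |       F            F                 F            F
F  F  T  T  |       F            F                 T            F
F  F  T  F  |       F            F                 F            T
F  F  F  T  |       F            F                 T            T
F  F  F  F  |       F            F                 F            F
The formula is true on 10 of the 16 rows.

10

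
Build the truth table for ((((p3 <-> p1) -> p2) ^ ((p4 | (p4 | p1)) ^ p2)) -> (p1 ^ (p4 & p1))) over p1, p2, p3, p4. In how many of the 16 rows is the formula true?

9

p1  p2  p3  p4     (p3 <-> p1)  ((p3 <-> p1) -> p2)  (p4 | p1)  (p4 | (p4 | p1))  ((p4 | (p4 | p1)) ^ p2)  (p4 & p1)  (p1 ^ (p4 & p1))  φ
T   T   T   T           T                T               T             T                     F                 T             F          F
T   T   T   F           T                T               T             T                     F                 F             T          T
T   T   F   T           F                T               T             T                     F                 T             F          F
T   T   F   F           F                T               T             T                     F                 F             T          T
T   F   T   T           T                F               T             T                     T                 T             F          F
T   F   T   F           T                F               T             T                     T                 F             T          T
T   F   F   T           F                T               T             T                     T                 T             F          T
T   F   F   F           F                T               T             T                     T                 F             T          T
F   T   T   T           F                T               T             T                     F                 F             F          F
F   T   T   F           F                T               F             F                     T                 F             F          T
F   T   F   T           T                T               T             T                     F                 F             F          F
F   T   F   F           T                T               F             F                     T                 F             F          T
F   F   T   T           F                T               T             T                     T                 F             F          T
F   F   T   F           F                T               F             F                     F                 F             F          F
F   F   F   T           T                F               T             T                     T                 F             F          F
F   F   F   F           T                F               F             F                     F                 F             F          T
The formula is true on 9 of the 16 rows.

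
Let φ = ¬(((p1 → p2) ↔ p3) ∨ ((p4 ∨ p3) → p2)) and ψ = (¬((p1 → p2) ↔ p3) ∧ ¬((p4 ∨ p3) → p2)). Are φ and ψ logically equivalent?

  p1  |   p2  |   p3  |   p4  ||   φ   |   ψ  
False | False | False | False || False | False
False | False | False |  True ||  True |  True
False | False |  True | False || False | False
False | False |  True |  True || False | False
False |  True | False | False || False | False
False |  True | False |  True || False | False
False |  True |  True | False || False | False
False |  True |  True |  True || False | False
 True | False | False | False || False | False
 True | False | False |  True || False | False
 True | False |  True | False ||  True |  True
 True | False |  True |  True ||  True |  True
 True |  True | False | False || False | False
 True |  True | False |  True || False | False
 True |  True |  True | False || False | False
 True |  True |  True |  True || False | False
The columns for φ and ψ agree on every row, so they are logically equivalent.

equivalent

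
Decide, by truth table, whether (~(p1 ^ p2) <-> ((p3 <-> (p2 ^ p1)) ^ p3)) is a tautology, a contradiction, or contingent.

tautology

p1  p2  p3  |  φ
1   1   1   |  1
1   1   0   |  1
1   0   1   |  1
1   0   0   |  1
0   1   1   |  1
0   1   0   |  1
0   0   1   |  1
0   0   0   |  1
Every row is 1, so the formula is a tautology.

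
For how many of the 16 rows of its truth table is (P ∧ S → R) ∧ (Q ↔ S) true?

7

  P      Q      R      S    |  (P ∧ S)  ((P ∧ S) → R)  (Q ↔ S)  (((P ∧ S) → R) ∧ (Q ↔ S))
False  False  False  False  |   False        True        True              True          
False  False  False   True  |   False        True       False             False          
False  False   True  False  |   False        True        True              True          
False  False   True   True  |   False        True       False             False          
False   True  False  False  |   False        True       False             False          
False   True  False   True  |   False        True        True              True          
False   True   True  False  |   False        True       False             False          
False   True   True   True  |   False        True        True              True          
 True  False  False  False  |   False        True        True              True          
 True  False  False   True  |    True       False       False             False          
 True  False   True  False  |   False        True        True              True          
 True  False   True   True  |    True        True       False             False          
 True   True  False  False  |   False        True       False             False          
 True   True  False   True  |    True       False        True             False          
 True   True   True  False  |   False        True       False             False          
 True   True   True   True  |    True        True        True              True          
The formula is true on 7 of the 16 rows.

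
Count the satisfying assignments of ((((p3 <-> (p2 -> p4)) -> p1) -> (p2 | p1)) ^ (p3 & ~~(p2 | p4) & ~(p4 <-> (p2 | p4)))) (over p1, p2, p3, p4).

p1  p2  p3  p4     (p2 -> p4)  (p3 <-> (p2 -> p4))  ((p3 <-> (p2 -> p4)) -> p1)  (p2 | p1)  (p2 | p4)  ~(p2 | p4)  ~~(p2 | p4)  (p4 <-> (p2 | p4))  ~(p4 <-> (p2 | p4))  φ
T   T   T   T          T                T                        T                   T          T          F            T               T                    F           T
T   T   T   F          F                F                        T                   T          T          F            T               F                    T           F
T   T   F   T          T                F                        T                   T          T          F            T               T                    F           T
T   T   F   F          F                T                        T                   T          T          F            T               F                    T           T
T   F   T   T          T                T                        T                   T          T          F            T               T                    F           T
T   F   T   F          T                T                        T                   T          F          T            F               T                    F           T
T   F   F   T          T                F                        T                   T          T          F            T               T                    F           T
T   F   F   F          T                F                        T                   T          F          T            F               T                    F           T
F   T   T   T          T                T                        F                   T          T          F            T               T                    F           T
F   T   T   F          F                F                        T                   T          T          F            T               F                    T           F
F   T   F   T          T                F                        T                   T          T          F            T               T                    F           T
F   T   F   F          F                T                        F                   T          T          F            T               F                    T           T
F   F   T   T          T                T                        F                   F          T          F            T               T                    F           T
F   F   T   F          T                T                        F                   F          F          T            F               T                    F           T
F   F   F   T          T                F                        T                   F          T          F            T               T                    F           F
F   F   F   F          T                F                        T                   F          F          T            F               T                    F           F
The formula is true on 12 of the 16 rows.

12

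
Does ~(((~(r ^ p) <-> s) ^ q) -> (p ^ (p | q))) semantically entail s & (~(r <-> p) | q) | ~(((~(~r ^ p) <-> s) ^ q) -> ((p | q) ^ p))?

p  q  r  s  |  φ  ψ
F  F  F  F  |  F  T
F  F  F  T  |  T  F
F  F  T  F  |  T  F
F  F  T  T  |  F  T
F  T  F  F  |  F  F
F  T  F  T  |  F  T
F  T  T  F  |  F  F
F  T  T  T  |  F  T
T  F  F  F  |  T  F
T  F  F  T  |  F  T
T  F  T  F  |  F  T
T  F  T  T  |  T  F
T  T  F  F  |  F  T
T  T  F  T  |  T  T
T  T  T  F  |  T  F
T  T  T  T  |  F  T
At p=F, q=F, r=F, s=T we have φ true but ψ false, so φ does not entail ψ.

no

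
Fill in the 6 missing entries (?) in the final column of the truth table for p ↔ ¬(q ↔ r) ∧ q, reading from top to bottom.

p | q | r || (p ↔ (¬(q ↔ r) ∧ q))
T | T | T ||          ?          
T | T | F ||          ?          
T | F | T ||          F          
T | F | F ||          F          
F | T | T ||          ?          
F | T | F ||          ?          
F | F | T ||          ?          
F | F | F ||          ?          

Row p=T, q=T, r=T: (¬(q ↔ r) ∧ q) = F, so (p ↔ (¬(q ↔ r) ∧ q)) = F.
Row p=T, q=T, r=F: (¬(q ↔ r) ∧ q) = T, so (p ↔ (¬(q ↔ r) ∧ q)) = T.
Row p=F, q=T, r=T: (¬(q ↔ r) ∧ q) = F, so (p ↔ (¬(q ↔ r) ∧ q)) = T.
Row p=F, q=T, r=F: (¬(q ↔ r) ∧ q) = T, so (p ↔ (¬(q ↔ r) ∧ q)) = F.
Row p=F, q=F, r=T: (¬(q ↔ r) ∧ q) = F, so (p ↔ (¬(q ↔ r) ∧ q)) = T.
Row p=F, q=F, r=F: (¬(q ↔ r) ∧ q) = F, so (p ↔ (¬(q ↔ r) ∧ q)) = T.

F, T, T, F, T, T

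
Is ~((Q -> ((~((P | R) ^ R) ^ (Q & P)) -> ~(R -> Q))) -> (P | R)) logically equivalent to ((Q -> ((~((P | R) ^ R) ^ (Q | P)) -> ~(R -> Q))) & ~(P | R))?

not equivalent

P | Q | R || φ | ψ
F | F | F || T | T
F | F | T || F | F
F | T | F || F | T
F | T | T || F | F
T | F | F || F | F
T | F | T || F | F
T | T | F || F | F
T | T | T || F | F
The columns differ at P=F, Q=T, R=F (φ=F, ψ=T), so they are not equivalent.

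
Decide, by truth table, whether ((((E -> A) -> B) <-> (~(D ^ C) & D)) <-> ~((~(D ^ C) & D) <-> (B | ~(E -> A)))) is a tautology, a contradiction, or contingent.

contradiction

A  B  C  D  E  |  φ
1  1  1  1  1  |  0
1  1  1  1  0  |  0
1  1  1  0  1  |  0
1  1  1  0  0  |  0
1  1  0  1  1  |  0
1  1  0  1  0  |  0
1  1  0  0  1  |  0
1  1  0  0  0  |  0
1  0  1  1  1  |  0
1  0  1  1  0  |  0
1  0  1  0  1  |  0
1  0  1  0  0  |  0
1  0  0  1  1  |  0
1  0  0  1  0  |  0
1  0  0  0  1  |  0
1  0  0  0  0  |  0
0  1  1  1  1  |  0
0  1  1  1  0  |  0
0  1  1  0  1  |  0
0  1  1  0  0  |  0
0  1  0  1  1  |  0
0  1  0  1  0  |  0
0  1  0  0  1  |  0
0  1  0  0  0  |  0
0  0  1  1  1  |  0
0  0  1  1  0  |  0
0  0  1  0  1  |  0
0  0  1  0  0  |  0
0  0  0  1  1  |  0
0  0  0  1  0  |  0
0  0  0  0  1  |  0
0  0  0  0  0  |  0
Every row is 0, so the formula is a contradiction.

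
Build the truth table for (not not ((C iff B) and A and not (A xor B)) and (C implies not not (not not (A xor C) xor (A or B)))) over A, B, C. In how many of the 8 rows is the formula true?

A | B | C | φ
- | - | - | -
T | T | T | T
T | T | F | F
T | F | T | F
T | F | F | F
F | T | T | F
F | T | F | F
F | F | T | F
F | F | F | F
The formula is true on 1 of the 8 rows.

1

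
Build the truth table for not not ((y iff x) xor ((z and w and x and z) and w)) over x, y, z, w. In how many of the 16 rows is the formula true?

8

x | y | z | w || (y iff x) | (z and w and x and z) | φ
F | F | F | F ||     T     |           F           | T
F | F | F | T ||     T     |           F           | T
F | F | T | F ||     T     |           F           | T
F | F | T | T ||     T     |           F           | T
F | T | F | F ||     F     |           F           | F
F | T | F | T ||     F     |           F           | F
F | T | T | F ||     F     |           F           | F
F | T | T | T ||     F     |           F           | F
T | F | F | F ||     F     |           F           | F
T | F | F | T ||     F     |           F           | F
T | F | T | F ||     F     |           F           | F
T | F | T | T ||     F     |           T           | T
T | T | F | F ||     T     |           F           | T
T | T | F | T ||     T     |           F           | T
T | T | T | F ||     T     |           F           | T
T | T | T | T ||     T     |           T           | F
The formula is true on 8 of the 16 rows.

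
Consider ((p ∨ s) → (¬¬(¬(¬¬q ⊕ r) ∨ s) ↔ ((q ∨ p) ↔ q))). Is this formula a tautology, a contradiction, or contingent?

contingent

p  q  r  s  |  φ
1  1  1  1  |  1
1  1  1  0  |  1
1  1  0  1  |  1
1  1  0  0  |  0
1  0  1  1  |  0
1  0  1  0  |  1
1  0  0  1  |  0
1  0  0  0  |  0
0  1  1  1  |  1
0  1  1  0  |  1
0  1  0  1  |  1
0  1  0  0  |  1
0  0  1  1  |  1
0  0  1  0  |  1
0  0  0  1  |  1
0  0  0  0  |  1
12 of 16 rows are 1, so the formula is contingent.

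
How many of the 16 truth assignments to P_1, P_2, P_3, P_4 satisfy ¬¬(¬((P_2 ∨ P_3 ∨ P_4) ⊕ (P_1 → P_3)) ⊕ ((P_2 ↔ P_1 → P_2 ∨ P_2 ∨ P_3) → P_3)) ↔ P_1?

 P_1    P_2    P_3    P_4   |    φ  
 True   True   True   True  |  False
 True   True   True  False  |  False
 True   True  False   True  |  False
 True   True  False  False  |  False
 True  False   True   True  |  False
 True  False   True  False  |  False
 True  False  False   True  |  False
 True  False  False  False  |   True
False   True   True   True  |   True
False   True   True  False  |   True
False   True  False   True  |  False
False   True  False  False  |  False
False  False   True   True  |   True
False  False   True  False  |   True
False  False  False   True  |   True
False  False  False  False  |  False
The formula is true on 6 of the 16 rows.

6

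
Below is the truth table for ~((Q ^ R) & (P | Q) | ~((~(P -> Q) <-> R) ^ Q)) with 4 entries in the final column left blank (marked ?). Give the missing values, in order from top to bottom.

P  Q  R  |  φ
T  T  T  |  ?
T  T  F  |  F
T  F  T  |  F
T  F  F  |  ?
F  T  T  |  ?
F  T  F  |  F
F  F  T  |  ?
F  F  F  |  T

Row P=T, Q=T, R=T: ((Q ^ R) & (P | Q)) = F, ~((~(P -> Q) <-> R) ^ Q) = F, ((Q ^ R) & (P | Q) | ~((~(P -> Q) <-> R) ^ Q)) = F, so the formula = T.
Row P=T, Q=F, R=F: ((Q ^ R) & (P | Q)) = F, ~((~(P -> Q) <-> R) ^ Q) = T, ((Q ^ R) & (P | Q) | ~((~(P -> Q) <-> R) ^ Q)) = T, so the formula = F.
Row P=F, Q=T, R=T: ((Q ^ R) & (P | Q)) = F, ~((~(P -> Q) <-> R) ^ Q) = F, ((Q ^ R) & (P | Q) | ~((~(P -> Q) <-> R) ^ Q)) = F, so the formula = T.
Row P=F, Q=F, R=T: ((Q ^ R) & (P | Q)) = F, ~((~(P -> Q) <-> R) ^ Q) = T, ((Q ^ R) & (P | Q) | ~((~(P -> Q) <-> R) ^ Q)) = T, so the formula = F.

T, F, T, F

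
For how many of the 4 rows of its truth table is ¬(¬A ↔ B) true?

2

A | B || ¬(¬A ↔ B)
T | T ||     T    
T | F ||     F    
F | T ||     F    
F | F ||     T    
The formula is true on 2 of the 4 rows.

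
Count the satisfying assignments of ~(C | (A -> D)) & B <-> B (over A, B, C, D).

A  B  C  D     ((~(C | (A -> D)) & B) <-> B)
T  T  T  T                   F              
T  T  T  F                   F              
T  T  F  T                   F              
T  T  F  F                   T              
T  F  T  T                   T              
T  F  T  F                   T              
T  F  F  T                   T              
T  F  F  F                   T              
F  T  T  T                   F              
F  T  T  F                   F              
F  T  F  T                   F              
F  T  F  F                   F              
F  F  T  T                   T              
F  F  T  F                   T              
F  F  F  T                   T              
F  F  F  F                   T              
The formula is true on 9 of the 16 rows.

9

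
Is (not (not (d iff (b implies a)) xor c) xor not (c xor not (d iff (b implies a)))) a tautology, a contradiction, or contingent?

a | b | c | d | (b implies a) | (d iff (b implies a)) | not (d iff (b implies a)) | φ
- | - | - | - | ------------- | --------------------- | ------------------------- | -
F | F | F | F |       T       |           F           |             T             | F
F | F | F | T |       T       |           T           |             F             | F
F | F | T | F |       T       |           F           |             T             | F
F | F | T | T |       T       |           T           |             F             | F
F | T | F | F |       F       |           T           |             F             | F
F | T | F | T |       F       |           F           |             T             | F
F | T | T | F |       F       |           T           |             F             | F
F | T | T | T |       F       |           F           |             T             | F
T | F | F | F |       T       |           F           |             T             | F
T | F | F | T |       T       |           T           |             F             | F
T | F | T | F |       T       |           F           |             T             | F
T | F | T | T |       T       |           T           |             F             | F
T | T | F | F |       T       |           F           |             T             | F
T | T | F | T |       T       |           T           |             F             | F
T | T | T | F |       T       |           F           |             T             | F
T | T | T | T |       T       |           T           |             F             | F
Every row is F, so the formula is a contradiction.

contradiction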